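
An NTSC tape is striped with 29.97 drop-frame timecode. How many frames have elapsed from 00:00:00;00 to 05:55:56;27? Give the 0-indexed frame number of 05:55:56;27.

As if non-drop at 30 labels/s: (5 × 3600 + 55 × 60 + 56) × 30 + 27 = 640707.
Minute boundaries passed: 355; those not divisible by 10: 355 − 35 = 320; dropped labels = 2 × 320 = 640.
Actual frame index = 640707 − 640 = 640067.

640067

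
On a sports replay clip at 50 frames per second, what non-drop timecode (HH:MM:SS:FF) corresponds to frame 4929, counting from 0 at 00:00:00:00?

00:01:38:29

4929 ÷ 50 = 98 full seconds, remainder 29 frames.
98 s = 0 h 1 min 38 s.
Timecode: 00:01:38:29.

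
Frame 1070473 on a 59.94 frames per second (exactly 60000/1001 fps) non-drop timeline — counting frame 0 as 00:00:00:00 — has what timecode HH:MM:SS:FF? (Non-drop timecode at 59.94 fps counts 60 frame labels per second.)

1070473 ÷ 60 = 17841 full seconds, remainder 13 frames.
17841 s = 4 h 57 min 21 s.
Timecode: 04:57:21:13.

04:57:21:13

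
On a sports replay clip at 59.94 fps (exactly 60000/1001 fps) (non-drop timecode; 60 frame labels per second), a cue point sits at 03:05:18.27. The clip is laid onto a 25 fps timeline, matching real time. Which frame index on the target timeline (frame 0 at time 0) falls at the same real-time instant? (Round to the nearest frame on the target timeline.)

Source frame index: (3×3600 + 5×60 + 18) × 60 + 27 = 667107.
Real time: 667107 / (60000/1001) = 222591369/20000 s.
Target frame: (222591369/20000) × (25) = 222591369/800 ≈ 278239.211 → 278239.

frame 278239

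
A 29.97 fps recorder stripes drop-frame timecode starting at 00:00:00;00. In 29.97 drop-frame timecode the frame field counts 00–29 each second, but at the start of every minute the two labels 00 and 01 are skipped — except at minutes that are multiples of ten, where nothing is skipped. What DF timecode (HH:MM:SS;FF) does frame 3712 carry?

Each 10-minute DF block holds 10 × 60 × 30 − 9 × 2 = 17982 frames. 3712 ÷ 17982 → 0 full blocks, remainder 3712.
Within the partial block the first minute is 1800 frames and each further minute 1798, so 2 further minute boundaries passed. Total skipped labels = 18 × 0 + 2 × 2 = 4.
Non-drop label index = 3712 + 4 = 3716; at 30 labels/s that is 00:02:03:26, i.e. DF 00:02:03;26.

00:02:03;26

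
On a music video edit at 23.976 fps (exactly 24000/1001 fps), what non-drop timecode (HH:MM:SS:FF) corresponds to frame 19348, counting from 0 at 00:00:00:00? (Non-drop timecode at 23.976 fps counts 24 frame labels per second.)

00:13:26:04

19348 ÷ 24 = 806 full seconds, remainder 4 frames.
806 s = 0 h 13 min 26 s.
Timecode: 00:13:26:04.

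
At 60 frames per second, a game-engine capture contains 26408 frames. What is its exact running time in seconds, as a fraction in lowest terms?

Running time = 26408 ÷ (60) = 26408 × 1/60 = 6602/15 s.

6602/15 seconds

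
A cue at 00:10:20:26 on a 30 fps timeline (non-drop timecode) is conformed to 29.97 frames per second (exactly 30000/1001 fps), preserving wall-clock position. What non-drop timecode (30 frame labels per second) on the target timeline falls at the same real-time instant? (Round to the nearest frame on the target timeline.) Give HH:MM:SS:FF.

00:10:20:07

Source frame index: (0×3600 + 10×60 + 20) × 30 + 26 = 18626.
Real time: 18626 / (30) = 9313/15 s.
Target frame: (9313/15) × (30000/1001) = 18626000/1001 ≈ 18607.393 → 18607.
At 30 labels/s: frame 18607 → 00:10:20:07.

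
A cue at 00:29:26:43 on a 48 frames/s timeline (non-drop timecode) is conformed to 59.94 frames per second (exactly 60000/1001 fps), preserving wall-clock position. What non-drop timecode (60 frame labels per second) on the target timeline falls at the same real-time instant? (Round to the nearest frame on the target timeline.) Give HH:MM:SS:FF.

00:29:25:08

Source frame index: (0×3600 + 29×60 + 26) × 48 + 43 = 84811.
Real time: 84811 / (48) = 84811/48 s.
Target frame: (84811/48) × (60000/1001) = 106013750/1001 ≈ 105907.842 → 105908.
At 60 labels/s: frame 105908 → 00:29:25:08.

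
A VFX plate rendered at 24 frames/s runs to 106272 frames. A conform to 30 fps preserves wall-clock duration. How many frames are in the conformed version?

Target frames = source frames × (target rate / source rate) = 106272 × (30)/(24) = 106272 × 5/4 = 132840.

132840 frames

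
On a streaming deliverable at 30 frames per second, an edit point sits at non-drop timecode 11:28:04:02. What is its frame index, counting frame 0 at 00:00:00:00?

Total seconds to the label: (11 × 3600 + 28 × 60 + 4) = 41284.
Frame index = 41284 × 30 + 2 = 1238522.

frame 1238522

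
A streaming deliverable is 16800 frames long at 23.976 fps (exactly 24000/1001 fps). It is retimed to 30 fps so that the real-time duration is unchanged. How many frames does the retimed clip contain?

21021 frames

Target frames = source frames × (target rate / source rate) = 16800 × (30)/(24000/1001) = 16800 × 1001/800 = 21021.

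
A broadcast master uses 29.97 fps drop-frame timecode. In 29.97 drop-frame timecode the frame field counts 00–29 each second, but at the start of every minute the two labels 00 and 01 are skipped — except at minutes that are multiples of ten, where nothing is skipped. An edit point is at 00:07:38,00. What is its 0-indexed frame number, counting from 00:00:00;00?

As if non-drop at 30 labels/s: (0 × 3600 + 7 × 60 + 38) × 30 + 0 = 13740.
Minute boundaries passed: 7; those not divisible by 10: 7 − 0 = 7; dropped labels = 2 × 7 = 14.
Actual frame index = 13740 − 14 = 13726.

13726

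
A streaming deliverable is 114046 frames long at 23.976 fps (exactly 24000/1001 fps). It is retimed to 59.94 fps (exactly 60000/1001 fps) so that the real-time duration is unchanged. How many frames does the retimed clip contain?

285115 frames

Target frames = source frames × (target rate / source rate) = 114046 × (60000/1001)/(24000/1001) = 114046 × 5/2 = 285115.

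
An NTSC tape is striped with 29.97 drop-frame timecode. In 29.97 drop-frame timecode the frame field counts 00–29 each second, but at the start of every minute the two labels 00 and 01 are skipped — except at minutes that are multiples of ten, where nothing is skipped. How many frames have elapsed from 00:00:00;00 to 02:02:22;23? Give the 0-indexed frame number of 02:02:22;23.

220063

Complete 10-minute blocks: 12, each 17982 frames → 215784.
Remaining 2 whole minutes in the current block: 1800 + 1 × 1798 = 3598 frames.
Within the current minute: 22 × 30 + 23 − 2 = 681 (labels ;00/;01 skipped at this minute). Total = 215784 + 3598 + 681 = 220063.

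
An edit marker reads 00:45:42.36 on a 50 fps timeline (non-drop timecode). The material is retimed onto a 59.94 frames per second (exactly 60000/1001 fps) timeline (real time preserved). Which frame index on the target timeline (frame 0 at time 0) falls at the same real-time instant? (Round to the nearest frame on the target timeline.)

Source frame index: (0×3600 + 45×60 + 42) × 50 + 36 = 137136.
Real time: 137136 / (50) = 68568/25 s.
Target frame: (68568/25) × (60000/1001) = 164563200/1001 ≈ 164398.801 → 164399.

frame 164399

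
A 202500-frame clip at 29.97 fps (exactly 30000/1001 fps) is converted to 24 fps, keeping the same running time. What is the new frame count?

Target frames = source frames × (target rate / source rate) = 202500 × (24)/(30000/1001) = 202500 × 1001/1250 = 162162.

162162 frames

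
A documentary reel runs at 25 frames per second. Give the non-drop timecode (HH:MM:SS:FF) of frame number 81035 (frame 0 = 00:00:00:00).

00:54:01:10

81035 ÷ 25 = 3241 full seconds, remainder 10 frames.
3241 s = 0 h 54 min 1 s.
Timecode: 00:54:01:10.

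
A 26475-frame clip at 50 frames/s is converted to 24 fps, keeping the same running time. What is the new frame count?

Target frames = source frames × (target rate / source rate) = 26475 × (24)/(50) = 26475 × 12/25 = 12708.

12708 frames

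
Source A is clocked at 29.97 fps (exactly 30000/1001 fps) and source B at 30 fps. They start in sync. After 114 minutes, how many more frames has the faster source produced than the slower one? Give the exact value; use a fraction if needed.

114 min = 6840 s.
A emits 30000/1001 × 6840 = 205200000/1001 frames; B emits 30 × 6840 = 205200.
Difference = 205200/1001 frames (≈ 204.9950); B is ahead of A.

205200/1001 frames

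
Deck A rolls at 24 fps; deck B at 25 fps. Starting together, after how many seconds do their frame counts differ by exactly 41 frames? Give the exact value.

The gap grows by |25 − 24| = 1 frame per second.
Time for a 41-frame gap: 41 ÷ (1) = 41 s.

41 seconds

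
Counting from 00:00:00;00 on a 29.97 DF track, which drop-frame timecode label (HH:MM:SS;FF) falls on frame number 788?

00:00:26;08

Each 10-minute DF block holds 10 × 60 × 30 − 9 × 2 = 17982 frames. 788 ÷ 17982 → 0 full blocks, remainder 788.
Within the partial block the first minute is 1800 frames and each further minute 1798, so 0 further minute boundaries passed. Total skipped labels = 18 × 0 + 2 × 0 = 0.
Non-drop label index = 788 + 0 = 788; at 30 labels/s that is 00:00:26:08, i.e. DF 00:00:26;08.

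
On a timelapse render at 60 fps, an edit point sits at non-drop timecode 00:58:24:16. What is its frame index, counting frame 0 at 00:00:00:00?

Total seconds to the label: (0 × 3600 + 58 × 60 + 24) = 3504.
Frame index = 3504 × 60 + 16 = 210256.

210256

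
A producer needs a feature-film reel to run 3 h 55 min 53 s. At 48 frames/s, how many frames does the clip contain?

679344 frames

3 h 55 min 53 s = 14153 s.
Frames = 14153 × 48 = 679344.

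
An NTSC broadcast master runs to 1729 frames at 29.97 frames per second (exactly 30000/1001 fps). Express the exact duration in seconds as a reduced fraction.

Running time = 1729 ÷ (30000/1001) = 1729 × 1001/30000 = 1730729/30000 s.

1730729/30000 seconds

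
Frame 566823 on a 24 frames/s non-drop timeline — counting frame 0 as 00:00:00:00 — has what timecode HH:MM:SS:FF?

566823 ÷ 24 = 23617 full seconds, remainder 15 frames.
23617 s = 6 h 33 min 37 s.
Timecode: 06:33:37:15.

06:33:37:15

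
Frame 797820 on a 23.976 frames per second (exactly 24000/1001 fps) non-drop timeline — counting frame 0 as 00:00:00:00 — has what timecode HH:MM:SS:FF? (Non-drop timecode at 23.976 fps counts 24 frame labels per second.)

09:14:02:12

797820 ÷ 24 = 33242 full seconds, remainder 12 frames.
33242 s = 9 h 14 min 2 s.
Timecode: 09:14:02:12.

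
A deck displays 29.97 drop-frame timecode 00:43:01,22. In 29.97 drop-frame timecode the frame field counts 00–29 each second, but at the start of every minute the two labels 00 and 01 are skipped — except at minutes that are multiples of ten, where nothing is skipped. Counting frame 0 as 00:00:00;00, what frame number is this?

77374

Complete 10-minute blocks: 4, each 17982 frames → 71928.
Remaining 3 whole minutes in the current block: 1800 + 2 × 1798 = 5396 frames.
Within the current minute: 1 × 30 + 22 − 2 = 50 (labels ;00/;01 skipped at this minute). Total = 71928 + 5396 + 50 = 77374.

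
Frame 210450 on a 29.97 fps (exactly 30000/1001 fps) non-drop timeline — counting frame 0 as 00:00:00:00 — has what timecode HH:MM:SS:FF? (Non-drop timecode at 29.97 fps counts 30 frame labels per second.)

210450 ÷ 30 = 7015 full seconds, remainder 0 frames.
7015 s = 1 h 56 min 55 s.
Timecode: 01:56:55:00.

01:56:55:00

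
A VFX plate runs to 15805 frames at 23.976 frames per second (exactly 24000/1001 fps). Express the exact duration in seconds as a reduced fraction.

3164161/4800 seconds

Running time = 15805 ÷ (24000/1001) = 15805 × 1001/24000 = 3164161/4800 s.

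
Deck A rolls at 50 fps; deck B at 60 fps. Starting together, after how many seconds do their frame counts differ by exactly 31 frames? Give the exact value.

3.1 seconds

The gap grows by |60 − 50| = 10 frames per second.
Time for a 31-frame gap: 31 ÷ (10) = 3.1 s.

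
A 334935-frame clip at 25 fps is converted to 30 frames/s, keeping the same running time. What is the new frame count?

401922 frames

Target frames = source frames × (target rate / source rate) = 334935 × (30)/(25) = 334935 × 6/5 = 401922.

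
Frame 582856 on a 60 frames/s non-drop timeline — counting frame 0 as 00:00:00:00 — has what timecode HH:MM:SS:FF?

582856 ÷ 60 = 9714 full seconds, remainder 16 frames.
9714 s = 2 h 41 min 54 s.
Timecode: 02:41:54:16.

02:41:54:16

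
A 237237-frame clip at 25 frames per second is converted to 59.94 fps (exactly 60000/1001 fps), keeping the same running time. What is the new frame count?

Target frames = source frames × (target rate / source rate) = 237237 × (60000/1001)/(25) = 237237 × 2400/1001 = 568800.

568800 frames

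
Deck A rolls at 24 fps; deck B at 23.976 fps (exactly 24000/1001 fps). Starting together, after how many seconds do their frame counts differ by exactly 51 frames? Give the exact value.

The gap grows by |24000/1001 − 24| = 24/1001 frames per second.
Time for a 51-frame gap: 51 ÷ (24/1001) = 2127.125 s.

2127.125 seconds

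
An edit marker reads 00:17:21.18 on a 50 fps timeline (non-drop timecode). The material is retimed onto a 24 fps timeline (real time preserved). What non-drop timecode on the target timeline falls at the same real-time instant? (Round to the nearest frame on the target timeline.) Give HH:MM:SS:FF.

Source frame index: (0×3600 + 17×60 + 21) × 50 + 18 = 52068.
Real time: 52068 / (50) = 26034/25 s.
Target frame: (26034/25) × (24) = 624816/25 ≈ 24992.640 → 24993.
At 24 labels/s: frame 24993 → 00:17:21:09.

00:17:21:09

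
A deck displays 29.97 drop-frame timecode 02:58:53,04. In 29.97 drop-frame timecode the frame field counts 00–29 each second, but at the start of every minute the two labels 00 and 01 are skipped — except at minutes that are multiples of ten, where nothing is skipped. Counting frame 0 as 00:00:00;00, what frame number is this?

321672

Complete 10-minute blocks: 17, each 17982 frames → 305694.
Remaining 8 whole minutes in the current block: 1800 + 7 × 1798 = 14386 frames.
Within the current minute: 53 × 30 + 4 − 2 = 1592 (labels ;00/;01 skipped at this minute). Total = 305694 + 14386 + 1592 = 321672.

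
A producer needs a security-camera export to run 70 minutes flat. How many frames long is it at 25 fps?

105000 frames

70 min = 4200 s.
Frames = 4200 × 25 = 105000.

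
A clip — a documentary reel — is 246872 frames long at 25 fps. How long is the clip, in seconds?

9874.88 seconds

Running time = 246872 / (25) = 9874.88 s.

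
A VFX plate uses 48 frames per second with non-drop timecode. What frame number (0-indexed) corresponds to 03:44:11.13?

frame 645661

Total seconds to the label: (3 × 3600 + 44 × 60 + 11) = 13451.
Frame index = 13451 × 48 + 13 = 645661.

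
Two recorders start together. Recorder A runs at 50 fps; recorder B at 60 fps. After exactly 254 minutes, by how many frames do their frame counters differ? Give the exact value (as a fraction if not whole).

254 min = 15240 s.
A emits 50 × 15240 = 762000 frames; B emits 60 × 15240 = 914400.
Difference = 152400 frames; B is ahead of A.

152400 frames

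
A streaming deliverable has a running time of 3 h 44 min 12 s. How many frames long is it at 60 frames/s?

807120 frames

3 h 44 min 12 s = 13452 s.
Frames = 13452 × 60 = 807120.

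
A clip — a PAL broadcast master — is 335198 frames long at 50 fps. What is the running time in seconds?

Running time = 335198 / (50) = 6703.96 s.

6703.96 seconds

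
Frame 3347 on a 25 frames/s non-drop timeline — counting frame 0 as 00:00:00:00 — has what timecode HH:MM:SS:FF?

00:02:13:22

3347 ÷ 25 = 133 full seconds, remainder 22 frames.
133 s = 0 h 2 min 13 s.
Timecode: 00:02:13:22.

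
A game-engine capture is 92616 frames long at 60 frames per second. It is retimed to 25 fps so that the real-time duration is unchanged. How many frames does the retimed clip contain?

38590 frames

Frames at target rate = 92616 × (25) / (60) = 38590.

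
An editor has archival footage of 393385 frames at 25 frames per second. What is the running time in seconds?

15735.4 seconds

Running time = 393385 / (25) = 15735.4 s.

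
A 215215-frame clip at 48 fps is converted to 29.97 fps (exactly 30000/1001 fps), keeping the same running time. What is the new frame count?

Target frames = source frames × (target rate / source rate) = 215215 × (30000/1001)/(48) = 215215 × 625/1001 = 134375.

134375 frames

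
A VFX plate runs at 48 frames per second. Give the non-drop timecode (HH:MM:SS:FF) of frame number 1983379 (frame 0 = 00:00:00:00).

1983379 ÷ 48 = 41320 full seconds, remainder 19 frames.
41320 s = 11 h 28 min 40 s.
Timecode: 11:28:40:19.

11:28:40:19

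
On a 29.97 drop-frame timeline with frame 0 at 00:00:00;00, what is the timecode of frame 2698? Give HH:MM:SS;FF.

Ten DF minutes hold 17982 frames, so frame 2698 lies in block 0 (frames 0–17981) with 2698 frames into that block.
The block's first minute is 1800 frames and the rest 1798 each; 2698 frames reaches minute 1, so 0 × 18 + 1 × 2 = 2 labels have been skipped so far.
Adding those back, label number 2698 + 2 = 2700 at 30 labels/s is 90 s + 0 f = 0 h 1 min 30 s frame 0, i.e. 00:01:30;00.

00:01:30;00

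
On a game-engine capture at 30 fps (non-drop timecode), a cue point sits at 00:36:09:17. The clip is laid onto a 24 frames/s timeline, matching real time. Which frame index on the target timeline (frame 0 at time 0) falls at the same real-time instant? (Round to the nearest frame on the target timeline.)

Source frame index: (0×3600 + 36×60 + 9) × 30 + 17 = 65087.
Real time: 65087 / (30) = 65087/30 s.
Target frame: (65087/30) × (24) = 260348/5 ≈ 52069.600 → 52070.

frame 52070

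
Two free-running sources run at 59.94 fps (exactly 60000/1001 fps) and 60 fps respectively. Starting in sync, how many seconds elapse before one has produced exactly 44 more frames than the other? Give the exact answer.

11011/15 seconds

The gap grows by |60 − 60000/1001| = 60/1001 frames per second.
Time for a 44-frame gap: 44 ÷ (60/1001) = 11011/15 s.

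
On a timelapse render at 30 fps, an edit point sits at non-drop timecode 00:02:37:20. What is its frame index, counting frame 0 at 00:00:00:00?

4730

Total seconds to the label: (0 × 3600 + 2 × 60 + 37) = 157.
Frame index = 157 × 30 + 20 = 4730.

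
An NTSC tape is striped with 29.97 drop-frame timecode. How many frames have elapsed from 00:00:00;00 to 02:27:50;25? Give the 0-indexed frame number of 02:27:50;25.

265859

As if non-drop at 30 labels/s: (2 × 3600 + 27 × 60 + 50) × 30 + 25 = 266125.
Minute boundaries passed: 147; those not divisible by 10: 147 − 14 = 133; dropped labels = 2 × 133 = 266.
Actual frame index = 266125 − 266 = 265859.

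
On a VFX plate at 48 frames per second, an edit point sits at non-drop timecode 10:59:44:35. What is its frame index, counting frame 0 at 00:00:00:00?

Total seconds to the label: (10 × 3600 + 59 × 60 + 44) = 39584.
Frame index = 39584 × 48 + 35 = 1900067.

1900067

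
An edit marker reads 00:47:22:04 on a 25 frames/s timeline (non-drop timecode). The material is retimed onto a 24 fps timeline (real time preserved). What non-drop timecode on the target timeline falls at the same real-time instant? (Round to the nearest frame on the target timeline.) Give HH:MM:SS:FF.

00:47:22:04

Source frame index: (0×3600 + 47×60 + 22) × 25 + 4 = 71054.
Real time: 71054 / (25) = 71054/25 s.
Target frame: (71054/25) × (24) = 1705296/25 ≈ 68211.840 → 68212.
At 24 labels/s: frame 68212 → 00:47:22:04.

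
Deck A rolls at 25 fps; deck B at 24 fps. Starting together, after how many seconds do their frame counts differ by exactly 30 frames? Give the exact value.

30 seconds

The gap grows by |24 − 25| = 1 frame per second.
Time for a 30-frame gap: 30 ÷ (1) = 30 s.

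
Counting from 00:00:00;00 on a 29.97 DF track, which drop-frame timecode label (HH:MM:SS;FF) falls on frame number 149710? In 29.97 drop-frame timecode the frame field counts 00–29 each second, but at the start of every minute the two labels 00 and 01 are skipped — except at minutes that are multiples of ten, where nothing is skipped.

Each 10-minute DF block holds 10 × 60 × 30 − 9 × 2 = 17982 frames. 149710 ÷ 17982 → 8 full blocks, remainder 5854.
Within the partial block the first minute is 1800 frames and each further minute 1798, so 3 further minute boundaries passed. Total skipped labels = 18 × 8 + 2 × 3 = 150.
Non-drop label index = 149710 + 150 = 149860; at 30 labels/s that is 01:23:15:10, i.e. DF 01:23:15;10.

01:23:15;10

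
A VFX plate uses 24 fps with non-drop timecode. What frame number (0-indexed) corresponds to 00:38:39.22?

55678

Total seconds to the label: (0 × 3600 + 38 × 60 + 39) = 2319.
Frame index = 2319 × 24 + 22 = 55678.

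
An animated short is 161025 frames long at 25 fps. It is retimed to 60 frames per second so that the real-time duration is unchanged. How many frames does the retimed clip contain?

Target frames = source frames × (target rate / source rate) = 161025 × (60)/(25) = 161025 × 12/5 = 386460.

386460 frames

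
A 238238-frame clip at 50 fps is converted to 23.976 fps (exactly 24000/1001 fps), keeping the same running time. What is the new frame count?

Target frames = source frames × (target rate / source rate) = 238238 × (24000/1001)/(50) = 238238 × 480/1001 = 114240.

114240 frames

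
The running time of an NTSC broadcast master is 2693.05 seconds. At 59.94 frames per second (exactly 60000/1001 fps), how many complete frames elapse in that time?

Frames = 2693.05 × 60000/1001 = 161583000/1001 ≈ 161421.5784.
Complete frames: 161421.

161421 frames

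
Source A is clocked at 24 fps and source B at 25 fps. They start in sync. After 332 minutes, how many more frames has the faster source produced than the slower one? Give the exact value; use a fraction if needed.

332 min = 19920 s.
A emits 24 × 19920 = 478080 frames; B emits 25 × 19920 = 498000.
Difference = 19920 frames; B is ahead of A.

19920 frames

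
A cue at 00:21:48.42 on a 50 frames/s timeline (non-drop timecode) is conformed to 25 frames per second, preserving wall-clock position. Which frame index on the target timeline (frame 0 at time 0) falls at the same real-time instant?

Source frame index: (0×3600 + 21×60 + 48) × 50 + 42 = 65442.
Real time: 65442 / (50) = 32721/25 s.
Target frame: (32721/25) × (25) = 32721.

frame 32721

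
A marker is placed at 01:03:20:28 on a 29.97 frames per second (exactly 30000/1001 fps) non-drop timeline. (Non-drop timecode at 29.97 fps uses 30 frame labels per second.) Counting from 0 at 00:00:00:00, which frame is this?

frame 114028

Total seconds to the label: (1 × 3600 + 3 × 60 + 20) = 3800.
Frame index = 3800 × 30 + 28 = 114028.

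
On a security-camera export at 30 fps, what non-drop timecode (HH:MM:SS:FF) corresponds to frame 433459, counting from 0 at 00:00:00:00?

04:00:48:19

433459 ÷ 30 = 14448 full seconds, remainder 19 frames.
14448 s = 4 h 0 min 48 s.
Timecode: 04:00:48:19.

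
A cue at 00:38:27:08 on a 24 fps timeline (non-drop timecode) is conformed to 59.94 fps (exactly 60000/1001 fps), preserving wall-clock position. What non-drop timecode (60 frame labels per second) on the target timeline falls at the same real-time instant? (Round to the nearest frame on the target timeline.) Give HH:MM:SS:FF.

00:38:25:02

Source frame index: (0×3600 + 38×60 + 27) × 24 + 8 = 55376.
Real time: 55376 / (24) = 6922/3 s.
Target frame: (6922/3) × (60000/1001) = 138440000/1001 ≈ 138301.698 → 138302.
At 60 labels/s: frame 138302 → 00:38:25:02.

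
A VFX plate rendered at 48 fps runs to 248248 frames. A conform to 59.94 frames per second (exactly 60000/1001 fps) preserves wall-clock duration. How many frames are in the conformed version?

310000 frames

Target frames = source frames × (target rate / source rate) = 248248 × (60000/1001)/(48) = 248248 × 1250/1001 = 310000.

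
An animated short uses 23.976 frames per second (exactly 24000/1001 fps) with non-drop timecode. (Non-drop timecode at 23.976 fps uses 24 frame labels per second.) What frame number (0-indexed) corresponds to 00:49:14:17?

frame 70913

Total seconds to the label: (0 × 3600 + 49 × 60 + 14) = 2954.
Frame index = 2954 × 24 + 17 = 70913.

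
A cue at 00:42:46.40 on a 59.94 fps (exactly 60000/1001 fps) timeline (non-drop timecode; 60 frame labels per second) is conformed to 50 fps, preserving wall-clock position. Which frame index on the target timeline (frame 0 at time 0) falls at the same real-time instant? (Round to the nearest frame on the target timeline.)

frame 128462

Source frame index: (0×3600 + 42×60 + 46) × 60 + 40 = 154000.
Real time: 154000 / (60000/1001) = 77077/30 s.
Target frame: (77077/30) × (50) = 385385/3 ≈ 128461.667 → 128462.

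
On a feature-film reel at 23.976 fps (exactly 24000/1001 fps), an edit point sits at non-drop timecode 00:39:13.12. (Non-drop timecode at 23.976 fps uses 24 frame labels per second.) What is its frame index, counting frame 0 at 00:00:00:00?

frame 56484

Total seconds to the label: (0 × 3600 + 39 × 60 + 13) = 2353.
Frame index = 2353 × 24 + 12 = 56484.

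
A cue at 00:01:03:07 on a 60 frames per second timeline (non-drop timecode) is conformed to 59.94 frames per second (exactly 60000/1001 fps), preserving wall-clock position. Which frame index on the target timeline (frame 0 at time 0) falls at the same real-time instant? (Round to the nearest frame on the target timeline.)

frame 3783

Source frame index: (0×3600 + 1×60 + 3) × 60 + 7 = 3787.
Real time: 3787 / (60) = 3787/60 s.
Target frame: (3787/60) × (60000/1001) = 541000/143 ≈ 3783.217 → 3783.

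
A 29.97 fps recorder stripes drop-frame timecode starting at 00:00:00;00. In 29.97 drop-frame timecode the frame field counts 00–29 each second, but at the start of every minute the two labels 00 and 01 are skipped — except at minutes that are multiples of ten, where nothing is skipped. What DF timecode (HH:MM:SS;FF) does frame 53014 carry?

Ten DF minutes hold 17982 frames, so frame 53014 lies in block 2 (frames 35964–53945) with 17050 frames into that block.
The block's first minute is 1800 frames and the rest 1798 each; 17050 frames reaches minute 9, so 2 × 18 + 9 × 2 = 54 labels have been skipped so far.
Adding those back, label number 53014 + 54 = 53068 at 30 labels/s is 1768 s + 28 f = 0 h 29 min 28 s frame 28, i.e. 00:29:28;28.

00:29:28;28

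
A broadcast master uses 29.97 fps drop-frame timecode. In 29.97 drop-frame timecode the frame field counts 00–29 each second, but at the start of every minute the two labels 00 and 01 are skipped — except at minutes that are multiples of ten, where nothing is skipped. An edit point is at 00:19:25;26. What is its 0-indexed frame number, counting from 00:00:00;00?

Complete 10-minute blocks: 1, each 17982 frames → 17982.
Remaining 9 whole minutes in the current block: 1800 + 8 × 1798 = 16184 frames.
Within the current minute: 25 × 30 + 26 − 2 = 774 (labels ;00/;01 skipped at this minute). Total = 17982 + 16184 + 774 = 34940.

34940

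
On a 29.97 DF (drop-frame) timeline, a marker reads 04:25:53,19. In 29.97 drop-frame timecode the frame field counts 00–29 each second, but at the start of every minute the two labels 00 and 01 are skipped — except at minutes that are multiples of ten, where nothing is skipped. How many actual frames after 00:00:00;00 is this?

As if non-drop at 30 labels/s: (4 × 3600 + 25 × 60 + 53) × 30 + 19 = 478609.
Minute boundaries passed: 265; those not divisible by 10: 265 − 26 = 239; dropped labels = 2 × 239 = 478.
Actual frame index = 478609 − 478 = 478131.

478131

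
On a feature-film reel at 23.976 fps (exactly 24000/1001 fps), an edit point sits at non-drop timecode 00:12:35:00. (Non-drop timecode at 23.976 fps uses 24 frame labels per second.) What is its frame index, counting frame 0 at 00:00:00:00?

18120

Total seconds to the label: (0 × 3600 + 12 × 60 + 35) = 755.
Frame index = 755 × 24 + 0 = 18120.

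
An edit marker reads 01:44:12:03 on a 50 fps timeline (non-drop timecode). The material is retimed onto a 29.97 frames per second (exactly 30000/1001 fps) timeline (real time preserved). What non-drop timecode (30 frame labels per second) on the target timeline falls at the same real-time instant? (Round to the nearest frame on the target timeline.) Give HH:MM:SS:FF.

Source frame index: (1×3600 + 44×60 + 12) × 50 + 3 = 312603.
Real time: 312603 / (50) = 312603/50 s.
Target frame: (312603/50) × (30000/1001) = 187561800/1001 ≈ 187374.426 → 187374.
At 30 labels/s: frame 187374 → 01:44:05:24.

01:44:05:24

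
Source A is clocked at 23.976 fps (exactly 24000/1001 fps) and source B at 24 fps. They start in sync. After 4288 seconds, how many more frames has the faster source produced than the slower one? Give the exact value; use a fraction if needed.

102912/1001 frames

A emits 24000/1001 × 4288 = 102912000/1001 frames; B emits 24 × 4288 = 102912.
Difference = 102912/1001 frames (≈ 102.8092); B is ahead of A.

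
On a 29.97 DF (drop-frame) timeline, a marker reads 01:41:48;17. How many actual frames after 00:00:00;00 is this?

Complete 10-minute blocks: 10, each 17982 frames → 179820.
Remaining 1 whole minute in the current block: 1800 + 0 × 1798 = 1800 frames.
Within the current minute: 48 × 30 + 17 − 2 = 1455 (labels ;00/;01 skipped at this minute). Total = 179820 + 1800 + 1455 = 183075.

183075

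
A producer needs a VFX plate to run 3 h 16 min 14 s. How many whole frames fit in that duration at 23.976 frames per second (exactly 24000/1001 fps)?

3 h 16 min 14 s = 11774 s.
Frames = 11774 × 24000/1001 = 40368000/143 ≈ 282293.7063.
Complete frames: 282293.

282293 frames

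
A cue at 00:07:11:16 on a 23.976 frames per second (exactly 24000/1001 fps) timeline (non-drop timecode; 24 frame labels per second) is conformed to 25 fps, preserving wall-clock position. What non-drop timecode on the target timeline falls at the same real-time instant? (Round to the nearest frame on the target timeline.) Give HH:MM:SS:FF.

Source frame index: (0×3600 + 7×60 + 11) × 24 + 16 = 10360.
Real time: 10360 / (24000/1001) = 259259/600 s.
Target frame: (259259/600) × (25) = 259259/24 ≈ 10802.458 → 10802.
At 25 labels/s: frame 10802 → 00:07:12:02.

00:07:12:02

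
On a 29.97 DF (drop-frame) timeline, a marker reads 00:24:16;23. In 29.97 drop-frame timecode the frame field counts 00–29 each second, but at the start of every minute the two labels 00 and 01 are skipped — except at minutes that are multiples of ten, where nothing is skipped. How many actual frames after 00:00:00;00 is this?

As if non-drop at 30 labels/s: (0 × 3600 + 24 × 60 + 16) × 30 + 23 = 43703.
Minute boundaries passed: 24; those not divisible by 10: 24 − 2 = 22; dropped labels = 2 × 22 = 44.
Actual frame index = 43703 − 44 = 43659.

43659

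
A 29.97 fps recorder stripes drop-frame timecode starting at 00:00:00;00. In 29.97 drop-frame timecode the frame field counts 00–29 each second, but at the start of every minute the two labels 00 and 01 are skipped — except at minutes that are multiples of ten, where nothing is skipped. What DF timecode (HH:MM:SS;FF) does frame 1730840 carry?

16:02:32;12

Each 10-minute DF block holds 10 × 60 × 30 − 9 × 2 = 17982 frames. 1730840 ÷ 17982 → 96 full blocks, remainder 4568.
Within the partial block the first minute is 1800 frames and each further minute 1798, so 2 further minute boundaries passed. Total skipped labels = 18 × 96 + 2 × 2 = 1732.
Non-drop label index = 1730840 + 1732 = 1732572; at 30 labels/s that is 16:02:32:12, i.e. DF 16:02:32;12.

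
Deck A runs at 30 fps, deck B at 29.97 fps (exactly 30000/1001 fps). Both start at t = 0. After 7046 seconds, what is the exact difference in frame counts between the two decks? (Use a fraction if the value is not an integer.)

16260/77 frames

A emits 30 × 7046 = 211380 frames; B emits 30000/1001 × 7046 = 16260000/77.
Difference = 16260/77 frames (≈ 211.1688); B is behind A.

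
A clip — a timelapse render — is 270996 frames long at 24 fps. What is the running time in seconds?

Running time = 270996 / (24) = 11291.5 s.

11291.5 seconds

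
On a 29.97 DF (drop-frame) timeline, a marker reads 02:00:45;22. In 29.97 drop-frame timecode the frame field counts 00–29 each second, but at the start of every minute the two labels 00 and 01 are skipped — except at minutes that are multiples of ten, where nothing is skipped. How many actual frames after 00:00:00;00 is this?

217156

As if non-drop at 30 labels/s: (2 × 3600 + 0 × 60 + 45) × 30 + 22 = 217372.
Minute boundaries passed: 120; those not divisible by 10: 120 − 12 = 108; dropped labels = 2 × 108 = 216.
Actual frame index = 217372 − 216 = 217156.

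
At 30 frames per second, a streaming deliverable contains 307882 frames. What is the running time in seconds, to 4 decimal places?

Running time = 307882 × 1/30 = 153941/15 s ≈ 10262.7333 s.

10262.7333 seconds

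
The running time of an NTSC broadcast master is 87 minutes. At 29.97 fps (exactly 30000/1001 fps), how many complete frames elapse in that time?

87 min = 5220 s.
Frames = 5220 × 30000/1001 = 156600000/1001 ≈ 156443.5564.
Complete frames: 156443.

156443 frames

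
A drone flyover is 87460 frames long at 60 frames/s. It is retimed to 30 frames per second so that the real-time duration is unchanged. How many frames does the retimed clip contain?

43730 frames

Target frames = source frames × (target rate / source rate) = 87460 × (30)/(60) = 87460 × 1/2 = 43730.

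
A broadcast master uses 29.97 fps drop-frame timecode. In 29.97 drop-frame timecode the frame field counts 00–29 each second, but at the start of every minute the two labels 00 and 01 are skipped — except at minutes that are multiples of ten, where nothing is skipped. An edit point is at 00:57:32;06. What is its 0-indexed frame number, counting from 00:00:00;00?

103462

As if non-drop at 30 labels/s: (0 × 3600 + 57 × 60 + 32) × 30 + 6 = 103566.
Minute boundaries passed: 57; those not divisible by 10: 57 − 5 = 52; dropped labels = 2 × 52 = 104.
Actual frame index = 103566 − 104 = 103462.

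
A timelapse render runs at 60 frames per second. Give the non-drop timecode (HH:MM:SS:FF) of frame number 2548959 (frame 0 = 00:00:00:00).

2548959 ÷ 60 = 42482 full seconds, remainder 39 frames.
42482 s = 11 h 48 min 2 s.
Timecode: 11:48:02:39.

11:48:02:39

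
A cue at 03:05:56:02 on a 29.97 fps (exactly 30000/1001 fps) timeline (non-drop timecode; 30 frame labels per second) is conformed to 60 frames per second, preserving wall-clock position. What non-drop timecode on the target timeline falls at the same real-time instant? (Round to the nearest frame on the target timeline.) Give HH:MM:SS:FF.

Source frame index: (3×3600 + 5×60 + 56) × 30 + 2 = 334682.
Real time: 334682 / (30000/1001) = 167508341/15000 s.
Target frame: (167508341/15000) × (60) = 167508341/250 ≈ 670033.364 → 670033.
At 60 labels/s: frame 670033 → 03:06:07:13.

03:06:07:13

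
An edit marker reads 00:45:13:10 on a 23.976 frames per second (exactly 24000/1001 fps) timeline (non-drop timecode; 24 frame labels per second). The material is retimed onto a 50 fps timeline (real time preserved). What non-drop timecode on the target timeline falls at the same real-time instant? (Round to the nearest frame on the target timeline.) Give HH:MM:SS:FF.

00:45:16:07

Source frame index: (0×3600 + 45×60 + 13) × 24 + 10 = 65122.
Real time: 65122 / (24000/1001) = 32593561/12000 s.
Target frame: (32593561/12000) × (50) = 32593561/240 ≈ 135806.504 → 135807.
At 50 labels/s: frame 135807 → 00:45:16:07.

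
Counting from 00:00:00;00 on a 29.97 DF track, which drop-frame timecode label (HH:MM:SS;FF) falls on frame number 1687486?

15:38:25;26

Each 10-minute DF block holds 10 × 60 × 30 − 9 × 2 = 17982 frames. 1687486 ÷ 17982 → 93 full blocks, remainder 15160.
Within the partial block the first minute is 1800 frames and each further minute 1798, so 8 further minute boundaries passed. Total skipped labels = 18 × 93 + 2 × 8 = 1690.
Non-drop label index = 1687486 + 1690 = 1689176; at 30 labels/s that is 15:38:25:26, i.e. DF 15:38:25;26.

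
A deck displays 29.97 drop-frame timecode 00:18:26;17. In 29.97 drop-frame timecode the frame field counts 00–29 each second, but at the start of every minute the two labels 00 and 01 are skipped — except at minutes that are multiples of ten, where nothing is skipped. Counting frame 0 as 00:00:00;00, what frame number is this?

As if non-drop at 30 labels/s: (0 × 3600 + 18 × 60 + 26) × 30 + 17 = 33197.
Minute boundaries passed: 18; those not divisible by 10: 18 − 1 = 17; dropped labels = 2 × 17 = 34.
Actual frame index = 33197 − 34 = 33163.

33163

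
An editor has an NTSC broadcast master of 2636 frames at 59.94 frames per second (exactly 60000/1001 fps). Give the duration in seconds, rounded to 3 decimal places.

43.977 seconds

Running time = 2636 × 1001/60000 = 659659/15000 s ≈ 43.977 s.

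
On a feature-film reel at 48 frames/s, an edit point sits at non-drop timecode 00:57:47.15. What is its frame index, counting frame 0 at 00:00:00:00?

Total seconds to the label: (0 × 3600 + 57 × 60 + 47) = 3467.
Frame index = 3467 × 48 + 15 = 166431.

frame 166431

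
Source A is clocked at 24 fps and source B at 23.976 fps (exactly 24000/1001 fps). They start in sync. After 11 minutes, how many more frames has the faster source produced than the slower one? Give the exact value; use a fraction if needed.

1440/91 frames

11 min = 660 s.
A emits 24 × 660 = 15840 frames; B emits 24000/1001 × 660 = 1440000/91.
Difference = 1440/91 frames (≈ 15.8242); B is behind A.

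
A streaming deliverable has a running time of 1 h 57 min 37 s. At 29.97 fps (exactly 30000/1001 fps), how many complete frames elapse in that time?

1 h 57 min 37 s = 7057 s.
Frames = 7057 × 30000/1001 = 211710000/1001 ≈ 211498.5015.
Complete frames: 211498.

211498 frames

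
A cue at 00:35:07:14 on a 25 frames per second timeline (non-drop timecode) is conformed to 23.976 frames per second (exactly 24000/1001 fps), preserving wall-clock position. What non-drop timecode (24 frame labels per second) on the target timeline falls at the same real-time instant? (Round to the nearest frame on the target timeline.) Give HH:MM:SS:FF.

00:35:05:11

Source frame index: (0×3600 + 35×60 + 7) × 25 + 14 = 52689.
Real time: 52689 / (25) = 52689/25 s.
Target frame: (52689/25) × (24000/1001) = 555840/11 ≈ 50530.909 → 50531.
At 24 labels/s: frame 50531 → 00:35:05:11.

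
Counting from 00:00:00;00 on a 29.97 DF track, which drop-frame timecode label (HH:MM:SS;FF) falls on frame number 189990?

Ten DF minutes hold 17982 frames, so frame 189990 lies in block 10 (frames 179820–197801) with 10170 frames into that block.
The block's first minute is 1800 frames and the rest 1798 each; 10170 frames reaches minute 5, so 10 × 18 + 5 × 2 = 190 labels have been skipped so far.
Adding those back, label number 189990 + 190 = 190180 at 30 labels/s is 6339 s + 10 f = 1 h 45 min 39 s frame 10, i.e. 01:45:39;10.

01:45:39;10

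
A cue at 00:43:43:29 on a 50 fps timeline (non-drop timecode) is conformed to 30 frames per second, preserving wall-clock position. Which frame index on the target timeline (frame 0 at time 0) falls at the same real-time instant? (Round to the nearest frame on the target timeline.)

Source frame index: (0×3600 + 43×60 + 43) × 50 + 29 = 131179.
Real time: 131179 / (50) = 131179/50 s.
Target frame: (131179/50) × (30) = 393537/5 ≈ 78707.400 → 78707.

frame 78707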